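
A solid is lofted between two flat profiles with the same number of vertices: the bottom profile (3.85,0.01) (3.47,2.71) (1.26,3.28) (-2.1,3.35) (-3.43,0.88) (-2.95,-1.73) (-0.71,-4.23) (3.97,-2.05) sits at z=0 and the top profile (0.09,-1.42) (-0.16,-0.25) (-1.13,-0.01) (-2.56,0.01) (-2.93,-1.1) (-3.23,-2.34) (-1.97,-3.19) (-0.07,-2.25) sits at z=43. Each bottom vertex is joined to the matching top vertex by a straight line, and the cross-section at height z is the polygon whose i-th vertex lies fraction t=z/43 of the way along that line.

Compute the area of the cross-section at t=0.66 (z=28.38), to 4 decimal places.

Cross-section at t=0.66: each vertex is (1-t)·p0[i] + t·p1[i].
  v1: (1-0.66)·(3.85,0.01) + 0.66·(0.09,-1.42) = (1.3684,-0.9338)
  v2: (1-0.66)·(3.47,2.71) + 0.66·(-0.16,-0.25) = (1.0742,0.7564)
  v3: (1-0.66)·(1.26,3.28) + 0.66·(-1.13,-0.01) = (-0.3174,1.1086)
  v4: (1-0.66)·(-2.1,3.35) + 0.66·(-2.56,0.01) = (-2.4036,1.1456)
  v5: (1-0.66)·(-3.43,0.88) + 0.66·(-2.93,-1.1) = (-3.1000,-0.4268)
  v6: (1-0.66)·(-2.95,-1.73) + 0.66·(-3.23,-2.34) = (-3.1348,-2.1326)
  v7: (1-0.66)·(-0.71,-4.23) + 0.66·(-1.97,-3.19) = (-1.5416,-3.5436)
  v8: (1-0.66)·(3.97,-2.05) + 0.66·(-0.07,-2.25) = (1.3036,-2.1820)
Shoelace sum Σ(x_i·y_{i+1} − x_{i+1}·y_i):
  i=1: 1.3684·0.7564 − 1.0742·-0.9338 = +2.0381 (running +2.0381)
  i=2: 1.0742·1.1086 − -0.3174·0.7564 = +1.4309 (running +3.4691)
  i=3: -0.3174·1.1456 − -2.4036·1.1086 = +2.3010 (running +5.7701)
  i=4: -2.4036·-0.4268 − -3.1000·1.1456 = +4.5772 (running +10.3473)
  i=5: -3.1000·-2.1326 − -3.1348·-0.4268 = +5.2731 (running +15.6204)
  i=6: -3.1348·-3.5436 − -1.5416·-2.1326 = +7.8209 (running +23.4413)
  i=7: -1.5416·-2.1820 − 1.3036·-3.5436 = +7.9832 (running +31.4245)
  i=8: 1.3036·-0.9338 − 1.3684·-2.1820 = +1.7685 (running +33.1931)
Area = |Σ|/2 = |33.1931|/2 = 16.5965

Area at t=0.66: 16.5965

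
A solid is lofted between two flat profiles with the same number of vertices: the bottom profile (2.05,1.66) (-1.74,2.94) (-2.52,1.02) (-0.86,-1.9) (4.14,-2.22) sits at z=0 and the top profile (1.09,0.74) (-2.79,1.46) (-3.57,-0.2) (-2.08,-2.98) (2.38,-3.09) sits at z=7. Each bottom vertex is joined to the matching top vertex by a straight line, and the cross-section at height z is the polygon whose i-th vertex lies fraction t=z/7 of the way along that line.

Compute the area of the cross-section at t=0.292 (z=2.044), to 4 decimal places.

Cross-section at t=0.292: each vertex is (1-t)·p0[i] + t·p1[i].
  v1: (1-0.292)·(2.05,1.66) + 0.292·(1.09,0.74) = (1.7697,1.3914)
  v2: (1-0.292)·(-1.74,2.94) + 0.292·(-2.79,1.46) = (-2.0466,2.5078)
  v3: (1-0.292)·(-2.52,1.02) + 0.292·(-3.57,-0.2) = (-2.8266,0.6638)
  v4: (1-0.292)·(-0.86,-1.9) + 0.292·(-2.08,-2.98) = (-1.2162,-2.2154)
  v5: (1-0.292)·(4.14,-2.22) + 0.292·(2.38,-3.09) = (3.6261,-2.4740)
Shoelace sum Σ(x_i·y_{i+1} − x_{i+1}·y_i):
  i=1: 1.7697·2.5078 − -2.0466·1.3914 = +7.2856 (running +7.2856)
  i=2: -2.0466·0.6638 − -2.8266·2.5078 = +5.7302 (running +13.0158)
  i=3: -2.8266·-2.2154 − -1.2162·0.6638 = +7.0692 (running +20.0851)
  i=4: -1.2162·-2.4740 − 3.6261·-2.2154 = +11.0421 (running +31.1272)
  i=5: 3.6261·1.3914 − 1.7697·-2.4740 = +9.4234 (running +40.5506)
Area = |Σ|/2 = |40.5506|/2 = 20.2753

Area at t=0.292: 20.2753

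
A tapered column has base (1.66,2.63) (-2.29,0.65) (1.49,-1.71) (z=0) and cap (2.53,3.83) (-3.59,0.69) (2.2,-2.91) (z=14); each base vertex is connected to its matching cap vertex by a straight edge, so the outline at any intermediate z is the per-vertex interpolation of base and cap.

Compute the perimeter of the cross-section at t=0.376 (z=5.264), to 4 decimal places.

Cross-section at t=0.376: each vertex is (1-t)·p0[i] + t·p1[i].
  v1: (1-0.376)·(1.66,2.63) + 0.376·(2.53,3.83) = (1.9871,3.0812)
  v2: (1-0.376)·(-2.29,0.65) + 0.376·(-3.59,0.69) = (-2.7788,0.6650)
  v3: (1-0.376)·(1.49,-1.71) + 0.376·(2.2,-2.91) = (1.7570,-2.1612)
Perimeter = Σ |v_{i+1} − v_i|:
  edge 1→2: √(-4.7659² + -2.4162²) = 5.3434 (running 5.3434)
  edge 2→3: √(4.5358² + -2.8262²) = 5.3442 (running 10.6876)
  edge 3→1: √(0.2302² + 5.2424²) = 5.2474 (running 15.9351)
Perimeter = 15.9351

Perimeter at t=0.376: 15.9351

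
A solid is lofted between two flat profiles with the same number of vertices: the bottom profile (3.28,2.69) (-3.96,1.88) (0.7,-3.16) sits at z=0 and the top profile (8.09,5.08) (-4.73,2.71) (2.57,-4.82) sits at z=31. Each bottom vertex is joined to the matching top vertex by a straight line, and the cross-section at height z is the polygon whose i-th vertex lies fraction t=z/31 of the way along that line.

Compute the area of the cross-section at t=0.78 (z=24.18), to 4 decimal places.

Area at t=0.78: 47.2795

Cross-section at t=0.78: each vertex is (1-t)·p0[i] + t·p1[i].
  v1: (1-0.78)·(3.28,2.69) + 0.78·(8.09,5.08) = (7.0318,4.5542)
  v2: (1-0.78)·(-3.96,1.88) + 0.78·(-4.73,2.71) = (-4.5606,2.5274)
  v3: (1-0.78)·(0.7,-3.16) + 0.78·(2.57,-4.82) = (2.1586,-4.4548)
Shoelace sum Σ(x_i·y_{i+1} − x_{i+1}·y_i):
  i=1: 7.0318·2.5274 − -4.5606·4.5542 = +38.5421 (running +38.5421)
  i=2: -4.5606·-4.4548 − 2.1586·2.5274 = +14.8609 (running +53.4030)
  i=3: 2.1586·4.5542 − 7.0318·-4.4548 = +41.1560 (running +94.5589)
Area = |Σ|/2 = |94.5589|/2 = 47.2795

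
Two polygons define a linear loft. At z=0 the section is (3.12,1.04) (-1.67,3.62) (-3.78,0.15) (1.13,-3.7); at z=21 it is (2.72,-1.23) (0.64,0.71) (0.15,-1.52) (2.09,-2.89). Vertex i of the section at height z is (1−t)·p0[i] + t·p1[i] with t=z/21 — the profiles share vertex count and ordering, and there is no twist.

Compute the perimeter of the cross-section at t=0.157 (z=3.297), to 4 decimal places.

Perimeter at t=0.157: 19.0287

Cross-section at t=0.157: each vertex is (1-t)·p0[i] + t·p1[i].
  v1: (1-0.157)·(3.12,1.04) + 0.157·(2.72,-1.23) = (3.0572,0.6836)
  v2: (1-0.157)·(-1.67,3.62) + 0.157·(0.64,0.71) = (-1.3073,3.1631)
  v3: (1-0.157)·(-3.78,0.15) + 0.157·(0.15,-1.52) = (-3.1630,-0.1122)
  v4: (1-0.157)·(1.13,-3.7) + 0.157·(2.09,-2.89) = (1.2807,-3.5728)
Perimeter = Σ |v_{i+1} − v_i|:
  edge 1→2: √(-4.3645² + 2.4795²) = 5.0197 (running 5.0197)
  edge 2→3: √(-1.8557² + -3.2753²) = 3.7645 (running 8.7841)
  edge 3→4: √(4.4437² + -3.4606²) = 5.6323 (running 14.4164)
  edge 4→1: √(1.7765² + 4.2564²) = 4.6123 (running 19.0287)
Perimeter = 19.0287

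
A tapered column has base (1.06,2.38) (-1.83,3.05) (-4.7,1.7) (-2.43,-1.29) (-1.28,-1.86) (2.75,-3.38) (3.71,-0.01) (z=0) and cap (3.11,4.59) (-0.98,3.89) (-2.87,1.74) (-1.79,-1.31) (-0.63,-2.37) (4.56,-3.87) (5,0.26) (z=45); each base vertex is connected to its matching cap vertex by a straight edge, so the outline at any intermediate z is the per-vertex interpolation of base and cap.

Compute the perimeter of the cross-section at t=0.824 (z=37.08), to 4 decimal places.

Perimeter at t=0.824: 25.3117

Cross-section at t=0.824: each vertex is (1-t)·p0[i] + t·p1[i].
  v1: (1-0.824)·(1.06,2.38) + 0.824·(3.11,4.59) = (2.7492,4.2010)
  v2: (1-0.824)·(-1.83,3.05) + 0.824·(-0.98,3.89) = (-1.1296,3.7422)
  v3: (1-0.824)·(-4.7,1.7) + 0.824·(-2.87,1.74) = (-3.1921,1.7330)
  v4: (1-0.824)·(-2.43,-1.29) + 0.824·(-1.79,-1.31) = (-1.9026,-1.3065)
  v5: (1-0.824)·(-1.28,-1.86) + 0.824·(-0.63,-2.37) = (-0.7444,-2.2802)
  v6: (1-0.824)·(2.75,-3.38) + 0.824·(4.56,-3.87) = (4.2414,-3.7838)
  v7: (1-0.824)·(3.71,-0.01) + 0.824·(5,0.26) = (4.7730,0.2125)
Perimeter = Σ |v_{i+1} − v_i|:
  edge 1→2: √(-3.8788² + -0.4589²) = 3.9058 (running 3.9058)
  edge 2→3: √(-2.0625² + -2.0092²) = 2.8794 (running 6.7852)
  edge 3→4: √(1.2894² + -3.0394²) = 3.3016 (running 10.0869)
  edge 4→5: √(1.1582² + -0.9738²) = 1.5132 (running 11.6000)
  edge 5→6: √(4.9858² + -1.5035²) = 5.2076 (running 16.8076)
  edge 6→7: √(0.5315² + 3.9962²) = 4.0314 (running 20.8391)
  edge 7→1: √(-2.0238² + 3.9886²) = 4.4726 (running 25.3117)
Perimeter = 25.3117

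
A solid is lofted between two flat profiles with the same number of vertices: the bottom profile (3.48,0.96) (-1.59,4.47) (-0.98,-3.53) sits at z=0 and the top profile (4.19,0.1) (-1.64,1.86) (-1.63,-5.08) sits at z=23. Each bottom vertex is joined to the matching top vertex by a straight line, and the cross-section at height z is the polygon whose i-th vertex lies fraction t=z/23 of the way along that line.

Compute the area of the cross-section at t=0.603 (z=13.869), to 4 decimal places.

Area at t=0.603: 20.0417

Cross-section at t=0.603: each vertex is (1-t)·p0[i] + t·p1[i].
  v1: (1-0.603)·(3.48,0.96) + 0.603·(4.19,0.1) = (3.9081,0.4414)
  v2: (1-0.603)·(-1.59,4.47) + 0.603·(-1.64,1.86) = (-1.6201,2.8962)
  v3: (1-0.603)·(-0.98,-3.53) + 0.603·(-1.63,-5.08) = (-1.3720,-4.4646)
Shoelace sum Σ(x_i·y_{i+1} − x_{i+1}·y_i):
  i=1: 3.9081·2.8962 − -1.6201·0.4414 = +12.0338 (running +12.0338)
  i=2: -1.6201·-4.4646 − -1.3720·2.8962 = +11.2068 (running +23.2406)
  i=3: -1.3720·0.4414 − 3.9081·-4.4646 = +16.8428 (running +40.0834)
Area = |Σ|/2 = |40.0834|/2 = 20.0417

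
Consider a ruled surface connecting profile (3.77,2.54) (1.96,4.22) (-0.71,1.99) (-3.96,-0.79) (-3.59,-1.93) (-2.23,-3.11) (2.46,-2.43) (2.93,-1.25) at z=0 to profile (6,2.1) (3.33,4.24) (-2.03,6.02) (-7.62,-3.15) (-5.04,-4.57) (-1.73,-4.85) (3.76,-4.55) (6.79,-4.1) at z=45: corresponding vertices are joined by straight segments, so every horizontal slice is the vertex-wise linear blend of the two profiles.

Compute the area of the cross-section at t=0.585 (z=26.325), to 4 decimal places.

Area at t=0.585: 71.5205

Cross-section at t=0.585: each vertex is (1-t)·p0[i] + t·p1[i].
  v1: (1-0.585)·(3.77,2.54) + 0.585·(6,2.1) = (5.0746,2.2826)
  v2: (1-0.585)·(1.96,4.22) + 0.585·(3.33,4.24) = (2.7614,4.2317)
  v3: (1-0.585)·(-0.71,1.99) + 0.585·(-2.03,6.02) = (-1.4822,4.3476)
  v4: (1-0.585)·(-3.96,-0.79) + 0.585·(-7.62,-3.15) = (-6.1011,-2.1706)
  v5: (1-0.585)·(-3.59,-1.93) + 0.585·(-5.04,-4.57) = (-4.4383,-3.4744)
  v6: (1-0.585)·(-2.23,-3.11) + 0.585·(-1.73,-4.85) = (-1.9375,-4.1279)
  v7: (1-0.585)·(2.46,-2.43) + 0.585·(3.76,-4.55) = (3.2205,-3.6702)
  v8: (1-0.585)·(2.93,-1.25) + 0.585·(6.79,-4.1) = (5.1881,-2.9173)
Shoelace sum Σ(x_i·y_{i+1} − x_{i+1}·y_i):
  i=1: 5.0746·4.2317 − 2.7614·2.2826 = +15.1707 (running +15.1707)
  i=2: 2.7614·4.3476 − -1.4822·4.2317 = +18.2778 (running +33.4485)
  i=3: -1.4822·-2.1706 − -6.1011·4.3476 = +29.7421 (running +63.1906)
  i=4: -6.1011·-3.4744 − -4.4383·-2.1706 = +11.5640 (running +74.7546)
  i=5: -4.4383·-4.1279 − -1.9375·-3.4744 = +11.5890 (running +86.3436)
  i=6: -1.9375·-3.6702 − 3.2205·-4.1279 = +20.4049 (running +106.7485)
  i=7: 3.2205·-2.9173 − 5.1881·-3.6702 = +9.6464 (running +116.3948)
  i=8: 5.1881·2.2826 − 5.0746·-2.9173 = +26.6461 (running +143.0409)
Area = |Σ|/2 = |143.0409|/2 = 71.5205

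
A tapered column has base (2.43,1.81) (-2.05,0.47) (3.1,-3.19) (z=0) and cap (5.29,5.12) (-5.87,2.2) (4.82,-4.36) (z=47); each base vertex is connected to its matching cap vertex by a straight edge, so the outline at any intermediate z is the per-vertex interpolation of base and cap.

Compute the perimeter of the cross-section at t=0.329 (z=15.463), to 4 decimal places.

Perimeter at t=0.329: 21.7736

Cross-section at t=0.329: each vertex is (1-t)·p0[i] + t·p1[i].
  v1: (1-0.329)·(2.43,1.81) + 0.329·(5.29,5.12) = (3.3709,2.8990)
  v2: (1-0.329)·(-2.05,0.47) + 0.329·(-5.87,2.2) = (-3.3068,1.0392)
  v3: (1-0.329)·(3.1,-3.19) + 0.329·(4.82,-4.36) = (3.6659,-3.5749)
Perimeter = Σ |v_{i+1} − v_i|:
  edge 1→2: √(-6.6777² + -1.8598²) = 6.9319 (running 6.9319)
  edge 2→3: √(6.9727² + -4.6141²) = 8.3611 (running 15.2930)
  edge 3→1: √(-0.2949² + 6.4739²) = 6.4806 (running 21.7736)
Perimeter = 21.7736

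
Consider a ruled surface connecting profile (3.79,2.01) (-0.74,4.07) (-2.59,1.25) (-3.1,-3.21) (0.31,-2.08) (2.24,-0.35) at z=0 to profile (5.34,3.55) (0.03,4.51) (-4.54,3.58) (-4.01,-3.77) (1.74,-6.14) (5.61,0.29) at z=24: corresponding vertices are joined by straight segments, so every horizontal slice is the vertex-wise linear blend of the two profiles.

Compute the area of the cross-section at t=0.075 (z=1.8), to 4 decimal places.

Cross-section at t=0.075: each vertex is (1-t)·p0[i] + t·p1[i].
  v1: (1-0.075)·(3.79,2.01) + 0.075·(5.34,3.55) = (3.9063,2.1255)
  v2: (1-0.075)·(-0.74,4.07) + 0.075·(0.03,4.51) = (-0.6823,4.1030)
  v3: (1-0.075)·(-2.59,1.25) + 0.075·(-4.54,3.58) = (-2.7363,1.4247)
  v4: (1-0.075)·(-3.1,-3.21) + 0.075·(-4.01,-3.77) = (-3.1683,-3.2520)
  v5: (1-0.075)·(0.31,-2.08) + 0.075·(1.74,-6.14) = (0.4173,-2.3845)
  v6: (1-0.075)·(2.24,-0.35) + 0.075·(5.61,0.29) = (2.4928,-0.3020)
Shoelace sum Σ(x_i·y_{i+1} − x_{i+1}·y_i):
  i=1: 3.9063·4.1030 − -0.6823·2.1255 = +17.4775 (running +17.4775)
  i=2: -0.6823·1.4247 − -2.7363·4.1030 = +10.2548 (running +27.7323)
  i=3: -2.7363·-3.2520 − -3.1683·1.4247 = +13.4122 (running +41.1445)
  i=4: -3.1683·-2.3845 − 0.4173·-3.2520 = +8.9116 (running +50.0561)
  i=5: 0.4173·-0.3020 − 2.4928·-2.3845 = +5.8180 (running +55.8741)
  i=6: 2.4928·2.1255 − 3.9063·-0.3020 = +6.4780 (running +62.3521)
Area = |Σ|/2 = |62.3521|/2 = 31.1760

Area at t=0.075: 31.1760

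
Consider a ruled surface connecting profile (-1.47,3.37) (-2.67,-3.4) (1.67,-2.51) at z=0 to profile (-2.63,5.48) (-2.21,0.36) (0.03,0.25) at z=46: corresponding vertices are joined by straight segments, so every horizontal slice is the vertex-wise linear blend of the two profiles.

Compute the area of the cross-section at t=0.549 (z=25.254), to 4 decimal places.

Area at t=0.549: 9.2919

Cross-section at t=0.549: each vertex is (1-t)·p0[i] + t·p1[i].
  v1: (1-0.549)·(-1.47,3.37) + 0.549·(-2.63,5.48) = (-2.1068,4.5284)
  v2: (1-0.549)·(-2.67,-3.4) + 0.549·(-2.21,0.36) = (-2.4175,-1.3358)
  v3: (1-0.549)·(1.67,-2.51) + 0.549·(0.03,0.25) = (0.7696,-0.9948)
Shoelace sum Σ(x_i·y_{i+1} − x_{i+1}·y_i):
  i=1: -2.1068·-1.3358 − -2.4175·4.5284 = +13.7614 (running +13.7614)
  i=2: -2.4175·-0.9948 − 0.7696·-1.3358 = +3.4328 (running +17.1943)
  i=3: 0.7696·4.5284 − -2.1068·-0.9948 = +1.3894 (running +18.5837)
Area = |Σ|/2 = |18.5837|/2 = 9.2919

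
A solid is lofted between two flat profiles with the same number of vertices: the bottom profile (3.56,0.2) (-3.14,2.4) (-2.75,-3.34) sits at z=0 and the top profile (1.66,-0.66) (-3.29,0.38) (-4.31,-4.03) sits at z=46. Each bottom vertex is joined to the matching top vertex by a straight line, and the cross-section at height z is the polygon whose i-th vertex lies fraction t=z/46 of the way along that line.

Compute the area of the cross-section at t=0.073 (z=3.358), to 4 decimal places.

Area at t=0.073: 18.2397

Cross-section at t=0.073: each vertex is (1-t)·p0[i] + t·p1[i].
  v1: (1-0.073)·(3.56,0.2) + 0.073·(1.66,-0.66) = (3.4213,0.1372)
  v2: (1-0.073)·(-3.14,2.4) + 0.073·(-3.29,0.38) = (-3.1510,2.2525)
  v3: (1-0.073)·(-2.75,-3.34) + 0.073·(-4.31,-4.03) = (-2.8639,-3.3904)
Shoelace sum Σ(x_i·y_{i+1} − x_{i+1}·y_i):
  i=1: 3.4213·2.2525 − -3.1510·0.1372 = +8.1390 (running +8.1390)
  i=2: -3.1510·-3.3904 − -2.8639·2.2525 = +17.1339 (running +25.2729)
  i=3: -2.8639·0.1372 − 3.4213·-3.3904 = +11.2065 (running +36.4794)
Area = |Σ|/2 = |36.4794|/2 = 18.2397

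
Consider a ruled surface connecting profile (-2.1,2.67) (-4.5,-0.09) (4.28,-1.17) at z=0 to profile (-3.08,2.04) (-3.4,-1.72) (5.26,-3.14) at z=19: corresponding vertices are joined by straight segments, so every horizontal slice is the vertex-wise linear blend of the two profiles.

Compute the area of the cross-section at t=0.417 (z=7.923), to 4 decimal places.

Cross-section at t=0.417: each vertex is (1-t)·p0[i] + t·p1[i].
  v1: (1-0.417)·(-2.1,2.67) + 0.417·(-3.08,2.04) = (-2.5087,2.4073)
  v2: (1-0.417)·(-4.5,-0.09) + 0.417·(-3.4,-1.72) = (-4.0413,-0.7697)
  v3: (1-0.417)·(4.28,-1.17) + 0.417·(5.26,-3.14) = (4.6887,-1.9915)
Shoelace sum Σ(x_i·y_{i+1} − x_{i+1}·y_i):
  i=1: -2.5087·-0.7697 − -4.0413·2.4073 = +11.6595 (running +11.6595)
  i=2: -4.0413·-1.9915 − 4.6887·-0.7697 = +11.6571 (running +23.3166)
  i=3: 4.6887·2.4073 − -2.5087·-1.9915 = +6.2910 (running +29.6076)
Area = |Σ|/2 = |29.6076|/2 = 14.8038

Area at t=0.417: 14.8038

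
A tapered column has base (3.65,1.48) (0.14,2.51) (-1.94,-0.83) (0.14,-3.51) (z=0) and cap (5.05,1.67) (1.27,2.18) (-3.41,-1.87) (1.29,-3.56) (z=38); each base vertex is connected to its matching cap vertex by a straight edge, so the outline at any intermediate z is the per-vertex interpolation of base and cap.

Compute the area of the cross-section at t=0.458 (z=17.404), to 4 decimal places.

Area at t=0.458: 20.3529

Cross-section at t=0.458: each vertex is (1-t)·p0[i] + t·p1[i].
  v1: (1-0.458)·(3.65,1.48) + 0.458·(5.05,1.67) = (4.2912,1.5670)
  v2: (1-0.458)·(0.14,2.51) + 0.458·(1.27,2.18) = (0.6575,2.3589)
  v3: (1-0.458)·(-1.94,-0.83) + 0.458·(-3.41,-1.87) = (-2.6133,-1.3063)
  v4: (1-0.458)·(0.14,-3.51) + 0.458·(1.29,-3.56) = (0.6667,-3.5329)
Shoelace sum Σ(x_i·y_{i+1} − x_{i+1}·y_i):
  i=1: 4.2912·2.3589 − 0.6575·1.5670 = +9.0920 (running +9.0920)
  i=2: 0.6575·-1.3063 − -2.6133·2.3589 = +5.3054 (running +14.3973)
  i=3: -2.6133·-3.5329 − 0.6667·-1.3063 = +10.1033 (running +24.5006)
  i=4: 0.6667·1.5670 − 4.2912·-3.5329 = +16.2051 (running +40.7057)
Area = |Σ|/2 = |40.7057|/2 = 20.3529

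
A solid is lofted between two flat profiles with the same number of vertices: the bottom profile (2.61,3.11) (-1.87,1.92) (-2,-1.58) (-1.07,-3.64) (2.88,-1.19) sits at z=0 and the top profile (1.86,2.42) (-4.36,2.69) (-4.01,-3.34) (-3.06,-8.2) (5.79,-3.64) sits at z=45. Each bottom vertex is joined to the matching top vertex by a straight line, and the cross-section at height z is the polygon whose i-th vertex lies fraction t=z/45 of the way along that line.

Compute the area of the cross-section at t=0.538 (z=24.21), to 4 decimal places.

Area at t=0.538: 46.3887

Cross-section at t=0.538: each vertex is (1-t)·p0[i] + t·p1[i].
  v1: (1-0.538)·(2.61,3.11) + 0.538·(1.86,2.42) = (2.2065,2.7388)
  v2: (1-0.538)·(-1.87,1.92) + 0.538·(-4.36,2.69) = (-3.2096,2.3343)
  v3: (1-0.538)·(-2,-1.58) + 0.538·(-4.01,-3.34) = (-3.0814,-2.5269)
  v4: (1-0.538)·(-1.07,-3.64) + 0.538·(-3.06,-8.2) = (-2.1406,-6.0933)
  v5: (1-0.538)·(2.88,-1.19) + 0.538·(5.79,-3.64) = (4.4456,-2.5081)
Shoelace sum Σ(x_i·y_{i+1} − x_{i+1}·y_i):
  i=1: 2.2065·2.3343 − -3.2096·2.7388 = +13.9410 (running +13.9410)
  i=2: -3.2096·-2.5269 − -3.0814·2.3343 = +15.3031 (running +29.2441)
  i=3: -3.0814·-6.0933 − -2.1406·-2.5269 = +13.3666 (running +42.6107)
  i=4: -2.1406·-2.5081 − 4.4456·-6.0933 = +32.4571 (running +75.0677)
  i=5: 4.4456·2.7388 − 2.2065·-2.5081 = +17.7096 (running +92.7773)
Area = |Σ|/2 = |92.7773|/2 = 46.3887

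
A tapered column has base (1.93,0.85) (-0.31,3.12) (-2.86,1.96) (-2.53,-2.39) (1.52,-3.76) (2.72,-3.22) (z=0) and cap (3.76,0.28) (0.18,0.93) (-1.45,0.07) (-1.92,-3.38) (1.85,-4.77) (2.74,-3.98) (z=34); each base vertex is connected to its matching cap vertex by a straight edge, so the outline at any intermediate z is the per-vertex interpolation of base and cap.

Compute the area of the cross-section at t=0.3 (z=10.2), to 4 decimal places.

Area at t=0.3: 25.7937

Cross-section at t=0.3: each vertex is (1-t)·p0[i] + t·p1[i].
  v1: (1-0.3)·(1.93,0.85) + 0.3·(3.76,0.28) = (2.4790,0.6790)
  v2: (1-0.3)·(-0.31,3.12) + 0.3·(0.18,0.93) = (-0.1630,2.4630)
  v3: (1-0.3)·(-2.86,1.96) + 0.3·(-1.45,0.07) = (-2.4370,1.3930)
  v4: (1-0.3)·(-2.53,-2.39) + 0.3·(-1.92,-3.38) = (-2.3470,-2.6870)
  v5: (1-0.3)·(1.52,-3.76) + 0.3·(1.85,-4.77) = (1.6190,-4.0630)
  v6: (1-0.3)·(2.72,-3.22) + 0.3·(2.74,-3.98) = (2.7260,-3.4480)
Shoelace sum Σ(x_i·y_{i+1} − x_{i+1}·y_i):
  i=1: 2.4790·2.4630 − -0.1630·0.6790 = +6.2165 (running +6.2165)
  i=2: -0.1630·1.3930 − -2.4370·2.4630 = +5.7753 (running +11.9917)
  i=3: -2.4370·-2.6870 − -2.3470·1.3930 = +9.8176 (running +21.8093)
  i=4: -2.3470·-4.0630 − 1.6190·-2.6870 = +13.8861 (running +35.6954)
  i=5: 1.6190·-3.4480 − 2.7260·-4.0630 = +5.4934 (running +41.1889)
  i=6: 2.7260·0.6790 − 2.4790·-3.4480 = +10.3985 (running +51.5874)
Area = |Σ|/2 = |51.5874|/2 = 25.7937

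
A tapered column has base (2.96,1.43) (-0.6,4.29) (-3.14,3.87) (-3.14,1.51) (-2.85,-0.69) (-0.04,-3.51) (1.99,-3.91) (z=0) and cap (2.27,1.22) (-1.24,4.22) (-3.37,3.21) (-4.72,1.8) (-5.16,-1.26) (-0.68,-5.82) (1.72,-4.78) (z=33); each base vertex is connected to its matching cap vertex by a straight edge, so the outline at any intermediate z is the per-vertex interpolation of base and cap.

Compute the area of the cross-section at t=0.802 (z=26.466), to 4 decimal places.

Area at t=0.802: 47.0500

Cross-section at t=0.802: each vertex is (1-t)·p0[i] + t·p1[i].
  v1: (1-0.802)·(2.96,1.43) + 0.802·(2.27,1.22) = (2.4066,1.2616)
  v2: (1-0.802)·(-0.6,4.29) + 0.802·(-1.24,4.22) = (-1.1133,4.2339)
  v3: (1-0.802)·(-3.14,3.87) + 0.802·(-3.37,3.21) = (-3.3245,3.3407)
  v4: (1-0.802)·(-3.14,1.51) + 0.802·(-4.72,1.8) = (-4.4072,1.7426)
  v5: (1-0.802)·(-2.85,-0.69) + 0.802·(-5.16,-1.26) = (-4.7026,-1.1471)
  v6: (1-0.802)·(-0.04,-3.51) + 0.802·(-0.68,-5.82) = (-0.5533,-5.3626)
  v7: (1-0.802)·(1.99,-3.91) + 0.802·(1.72,-4.78) = (1.7735,-4.6077)
Shoelace sum Σ(x_i·y_{i+1} − x_{i+1}·y_i):
  i=1: 2.4066·4.2339 − -1.1133·1.2616 = +11.5938 (running +11.5938)
  i=2: -1.1133·3.3407 − -3.3245·4.2339 = +10.3562 (running +21.9500)
  i=3: -3.3245·1.7426 − -4.4072·3.3407 = +8.9298 (running +30.8797)
  i=4: -4.4072·-1.1471 − -4.7026·1.7426 = +13.2503 (running +44.1301)
  i=5: -4.7026·-5.3626 − -0.5533·-1.1471 = +24.5837 (running +68.7137)
  i=6: -0.5533·-4.6077 − 1.7735·-5.3626 = +12.0598 (running +80.7735)
  i=7: 1.7735·1.2616 − 2.4066·-4.6077 = +13.3264 (running +94.0999)
Area = |Σ|/2 = |94.0999|/2 = 47.0500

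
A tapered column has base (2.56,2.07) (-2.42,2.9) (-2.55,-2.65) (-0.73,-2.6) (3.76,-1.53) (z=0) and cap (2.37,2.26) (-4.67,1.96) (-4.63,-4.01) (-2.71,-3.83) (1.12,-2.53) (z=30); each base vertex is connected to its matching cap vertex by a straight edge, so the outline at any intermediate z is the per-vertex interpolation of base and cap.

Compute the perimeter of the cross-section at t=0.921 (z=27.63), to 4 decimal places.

Cross-section at t=0.921: each vertex is (1-t)·p0[i] + t·p1[i].
  v1: (1-0.921)·(2.56,2.07) + 0.921·(2.37,2.26) = (2.3850,2.2450)
  v2: (1-0.921)·(-2.42,2.9) + 0.921·(-4.67,1.96) = (-4.4923,2.0343)
  v3: (1-0.921)·(-2.55,-2.65) + 0.921·(-4.63,-4.01) = (-4.4657,-3.9026)
  v4: (1-0.921)·(-0.73,-2.6) + 0.921·(-2.71,-3.83) = (-2.5536,-3.7328)
  v5: (1-0.921)·(3.76,-1.53) + 0.921·(1.12,-2.53) = (1.3286,-2.4510)
Perimeter = Σ |v_{i+1} − v_i|:
  edge 1→2: √(-6.8773² + -0.2107²) = 6.8805 (running 6.8805)
  edge 2→3: √(0.0266² + -5.9368²) = 5.9369 (running 12.8174)
  edge 3→4: √(1.9121² + 0.1697²) = 1.9196 (running 14.7370)
  edge 4→5: √(3.8821² + 1.2818²) = 4.0883 (running 18.8253)
  edge 5→1: √(1.0564² + 4.6960²) = 4.8134 (running 23.6386)
Perimeter = 23.6386

Perimeter at t=0.921: 23.6386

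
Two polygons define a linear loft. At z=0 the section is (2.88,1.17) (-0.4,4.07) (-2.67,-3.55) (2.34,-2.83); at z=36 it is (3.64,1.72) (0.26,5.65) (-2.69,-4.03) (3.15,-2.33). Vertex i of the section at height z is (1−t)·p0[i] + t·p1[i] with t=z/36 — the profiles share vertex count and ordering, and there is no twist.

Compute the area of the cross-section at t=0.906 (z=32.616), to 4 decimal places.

Area at t=0.906: 32.7756

Cross-section at t=0.906: each vertex is (1-t)·p0[i] + t·p1[i].
  v1: (1-0.906)·(2.88,1.17) + 0.906·(3.64,1.72) = (3.5686,1.6683)
  v2: (1-0.906)·(-0.4,4.07) + 0.906·(0.26,5.65) = (0.1980,5.5015)
  v3: (1-0.906)·(-2.67,-3.55) + 0.906·(-2.69,-4.03) = (-2.6881,-3.9849)
  v4: (1-0.906)·(2.34,-2.83) + 0.906·(3.15,-2.33) = (3.0739,-2.3770)
Shoelace sum Σ(x_i·y_{i+1} − x_{i+1}·y_i):
  i=1: 3.5686·5.5015 − 0.1980·1.6683 = +19.3021 (running +19.3021)
  i=2: 0.1980·-3.9849 − -2.6881·5.5015 = +13.9998 (running +33.3019)
  i=3: -2.6881·-2.3770 − 3.0739·-3.9849 = +18.6386 (running +51.9405)
  i=4: 3.0739·1.6683 − 3.5686·-2.3770 = +13.6106 (running +65.5511)
Area = |Σ|/2 = |65.5511|/2 = 32.7756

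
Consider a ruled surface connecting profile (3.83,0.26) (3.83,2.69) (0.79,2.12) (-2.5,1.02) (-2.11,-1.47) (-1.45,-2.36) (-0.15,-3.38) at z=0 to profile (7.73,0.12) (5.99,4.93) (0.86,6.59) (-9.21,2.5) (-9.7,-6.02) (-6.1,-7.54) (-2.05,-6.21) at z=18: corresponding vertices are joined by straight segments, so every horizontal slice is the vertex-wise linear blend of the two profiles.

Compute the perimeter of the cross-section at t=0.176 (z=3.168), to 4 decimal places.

Perimeter at t=0.176: 24.5107

Cross-section at t=0.176: each vertex is (1-t)·p0[i] + t·p1[i].
  v1: (1-0.176)·(3.83,0.26) + 0.176·(7.73,0.12) = (4.5164,0.2354)
  v2: (1-0.176)·(3.83,2.69) + 0.176·(5.99,4.93) = (4.2102,3.0842)
  v3: (1-0.176)·(0.79,2.12) + 0.176·(0.86,6.59) = (0.8023,2.9067)
  v4: (1-0.176)·(-2.5,1.02) + 0.176·(-9.21,2.5) = (-3.6810,1.2805)
  v5: (1-0.176)·(-2.11,-1.47) + 0.176·(-9.7,-6.02) = (-3.4458,-2.2708)
  v6: (1-0.176)·(-1.45,-2.36) + 0.176·(-6.1,-7.54) = (-2.2684,-3.2717)
  v7: (1-0.176)·(-0.15,-3.38) + 0.176·(-2.05,-6.21) = (-0.4844,-3.8781)
Perimeter = Σ |v_{i+1} − v_i|:
  edge 1→2: √(-0.3062² + 2.8489²) = 2.8653 (running 2.8653)
  edge 2→3: √(-3.4078² + -0.1775²) = 3.4125 (running 6.2778)
  edge 3→4: √(-4.4833² + -1.6262²) = 4.7691 (running 11.0469)
  edge 4→5: √(0.2351² + -3.5513²) = 3.5591 (running 14.6059)
  edge 5→6: √(1.1774² + -1.0009²) = 1.5454 (running 16.1513)
  edge 6→7: √(1.7840² + -0.6064²) = 1.8842 (running 18.0355)
  edge 7→1: √(5.0008² + 4.1134²) = 6.4752 (running 24.5107)
Perimeter = 24.5107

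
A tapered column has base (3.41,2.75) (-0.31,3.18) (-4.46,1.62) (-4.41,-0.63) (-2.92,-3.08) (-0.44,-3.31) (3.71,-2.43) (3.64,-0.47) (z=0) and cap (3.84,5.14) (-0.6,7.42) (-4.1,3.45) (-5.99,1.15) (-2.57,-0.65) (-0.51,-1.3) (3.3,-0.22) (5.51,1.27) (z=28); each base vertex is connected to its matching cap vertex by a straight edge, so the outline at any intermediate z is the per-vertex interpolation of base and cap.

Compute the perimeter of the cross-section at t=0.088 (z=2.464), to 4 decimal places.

Perimeter at t=0.088: 25.3532

Cross-section at t=0.088: each vertex is (1-t)·p0[i] + t·p1[i].
  v1: (1-0.088)·(3.41,2.75) + 0.088·(3.84,5.14) = (3.4478,2.9603)
  v2: (1-0.088)·(-0.31,3.18) + 0.088·(-0.6,7.42) = (-0.3355,3.5531)
  v3: (1-0.088)·(-4.46,1.62) + 0.088·(-4.1,3.45) = (-4.4283,1.7810)
  v4: (1-0.088)·(-4.41,-0.63) + 0.088·(-5.99,1.15) = (-4.5490,-0.4734)
  v5: (1-0.088)·(-2.92,-3.08) + 0.088·(-2.57,-0.65) = (-2.8892,-2.8662)
  v6: (1-0.088)·(-0.44,-3.31) + 0.088·(-0.51,-1.3) = (-0.4462,-3.1331)
  v7: (1-0.088)·(3.71,-2.43) + 0.088·(3.3,-0.22) = (3.6739,-2.2355)
  v8: (1-0.088)·(3.64,-0.47) + 0.088·(5.51,1.27) = (3.8046,-0.3169)
Perimeter = Σ |v_{i+1} − v_i|:
  edge 1→2: √(-3.7834² + 0.5928²) = 3.8295 (running 3.8295)
  edge 2→3: √(-4.0928² + -1.7721²) = 4.4600 (running 8.2895)
  edge 3→4: √(-0.1207² + -2.2544²) = 2.2576 (running 10.5471)
  edge 4→5: √(1.6598² + -2.3928²) = 2.9121 (running 13.4593)
  edge 5→6: √(2.4430² + -0.2670²) = 2.4576 (running 15.9168)
  edge 6→7: √(4.1201² + 0.8976²) = 4.2167 (running 20.1336)
  edge 7→8: √(0.1306² + 1.9186²) = 1.9231 (running 22.0566)
  edge 8→1: √(-0.3567² + 3.2772²) = 3.2966 (running 25.3532)
Perimeter = 25.3532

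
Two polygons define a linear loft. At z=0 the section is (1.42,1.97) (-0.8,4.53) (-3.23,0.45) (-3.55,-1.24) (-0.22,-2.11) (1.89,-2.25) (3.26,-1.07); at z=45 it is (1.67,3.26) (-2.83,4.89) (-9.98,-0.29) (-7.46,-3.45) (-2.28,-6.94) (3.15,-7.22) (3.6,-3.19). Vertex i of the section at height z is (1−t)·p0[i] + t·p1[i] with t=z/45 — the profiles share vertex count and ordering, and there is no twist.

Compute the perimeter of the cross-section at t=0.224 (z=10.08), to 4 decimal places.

Cross-section at t=0.224: each vertex is (1-t)·p0[i] + t·p1[i].
  v1: (1-0.224)·(1.42,1.97) + 0.224·(1.67,3.26) = (1.4760,2.2590)
  v2: (1-0.224)·(-0.8,4.53) + 0.224·(-2.83,4.89) = (-1.2547,4.6106)
  v3: (1-0.224)·(-3.23,0.45) + 0.224·(-9.98,-0.29) = (-4.7420,0.2842)
  v4: (1-0.224)·(-3.55,-1.24) + 0.224·(-7.46,-3.45) = (-4.4258,-1.7350)
  v5: (1-0.224)·(-0.22,-2.11) + 0.224·(-2.28,-6.94) = (-0.6814,-3.1919)
  v6: (1-0.224)·(1.89,-2.25) + 0.224·(3.15,-7.22) = (2.1722,-3.3633)
  v7: (1-0.224)·(3.26,-1.07) + 0.224·(3.6,-3.19) = (3.3362,-1.5449)
Perimeter = Σ |v_{i+1} − v_i|:
  edge 1→2: √(-2.7307² + 2.3517²) = 3.6038 (running 3.6038)
  edge 2→3: √(-3.4873² + -4.3264²) = 5.5569 (running 9.1607)
  edge 3→4: √(0.3162² + -2.0193²) = 2.0439 (running 11.2045)
  edge 4→5: √(3.7444² + -1.4569²) = 4.0178 (running 15.2224)
  edge 5→6: √(2.8537² + -0.1714²) = 2.8588 (running 18.0812)
  edge 6→7: √(1.1639² + 1.8184²) = 2.1590 (running 20.2402)
  edge 7→1: √(-1.8602² + 3.8038²) = 4.2343 (running 24.4745)
Perimeter = 24.4745

Perimeter at t=0.224: 24.4745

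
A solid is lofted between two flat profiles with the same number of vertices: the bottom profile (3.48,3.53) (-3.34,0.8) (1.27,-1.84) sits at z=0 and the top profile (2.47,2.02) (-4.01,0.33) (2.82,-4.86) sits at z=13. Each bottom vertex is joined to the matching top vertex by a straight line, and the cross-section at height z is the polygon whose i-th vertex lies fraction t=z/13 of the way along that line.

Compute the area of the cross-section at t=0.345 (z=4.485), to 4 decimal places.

Area at t=0.345: 18.1696

Cross-section at t=0.345: each vertex is (1-t)·p0[i] + t·p1[i].
  v1: (1-0.345)·(3.48,3.53) + 0.345·(2.47,2.02) = (3.1315,3.0090)
  v2: (1-0.345)·(-3.34,0.8) + 0.345·(-4.01,0.33) = (-3.5711,0.6379)
  v3: (1-0.345)·(1.27,-1.84) + 0.345·(2.82,-4.86) = (1.8047,-2.8819)
Shoelace sum Σ(x_i·y_{i+1} − x_{i+1}·y_i):
  i=1: 3.1315·0.6379 − -3.5711·3.0090 = +12.7432 (running +12.7432)
  i=2: -3.5711·-2.8819 − 1.8047·0.6379 = +9.1405 (running +21.8838)
  i=3: 1.8047·3.0090 − 3.1315·-2.8819 = +14.4554 (running +36.3392)
Area = |Σ|/2 = |36.3392|/2 = 18.1696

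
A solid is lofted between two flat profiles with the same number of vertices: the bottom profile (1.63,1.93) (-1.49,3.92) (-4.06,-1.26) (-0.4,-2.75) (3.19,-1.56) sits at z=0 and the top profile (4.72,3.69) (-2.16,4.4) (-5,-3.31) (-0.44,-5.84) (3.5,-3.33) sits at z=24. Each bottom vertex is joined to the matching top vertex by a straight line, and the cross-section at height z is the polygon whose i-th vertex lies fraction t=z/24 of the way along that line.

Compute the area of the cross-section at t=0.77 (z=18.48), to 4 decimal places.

Cross-section at t=0.77: each vertex is (1-t)·p0[i] + t·p1[i].
  v1: (1-0.77)·(1.63,1.93) + 0.77·(4.72,3.69) = (4.0093,3.2852)
  v2: (1-0.77)·(-1.49,3.92) + 0.77·(-2.16,4.4) = (-2.0059,4.2896)
  v3: (1-0.77)·(-4.06,-1.26) + 0.77·(-5,-3.31) = (-4.7838,-2.8385)
  v4: (1-0.77)·(-0.4,-2.75) + 0.77·(-0.44,-5.84) = (-0.4308,-5.1293)
  v5: (1-0.77)·(3.19,-1.56) + 0.77·(3.5,-3.33) = (3.4287,-2.9229)
Shoelace sum Σ(x_i·y_{i+1} − x_{i+1}·y_i):
  i=1: 4.0093·4.2896 − -2.0059·3.2852 = +23.7881 (running +23.7881)
  i=2: -2.0059·-2.8385 − -4.7838·4.2896 = +26.2143 (running +50.0024)
  i=3: -4.7838·-5.1293 − -0.4308·-2.8385 = +23.3147 (running +73.3171)
  i=4: -0.4308·-2.9229 − 3.4287·-5.1293 = +18.8460 (running +92.1631)
  i=5: 3.4287·3.2852 − 4.0093·-2.9229 = +22.9827 (running +115.1459)
Area = |Σ|/2 = |115.1459|/2 = 57.5729

Area at t=0.77: 57.5729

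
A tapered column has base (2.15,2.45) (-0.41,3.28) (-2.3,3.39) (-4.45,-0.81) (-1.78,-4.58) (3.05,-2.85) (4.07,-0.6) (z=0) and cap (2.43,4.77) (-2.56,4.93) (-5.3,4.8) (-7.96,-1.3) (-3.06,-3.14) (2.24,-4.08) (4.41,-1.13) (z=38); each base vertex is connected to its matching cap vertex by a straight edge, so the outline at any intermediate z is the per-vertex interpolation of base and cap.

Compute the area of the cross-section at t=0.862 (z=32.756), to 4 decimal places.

Area at t=0.862: 75.6839

Cross-section at t=0.862: each vertex is (1-t)·p0[i] + t·p1[i].
  v1: (1-0.862)·(2.15,2.45) + 0.862·(2.43,4.77) = (2.3914,4.4498)
  v2: (1-0.862)·(-0.41,3.28) + 0.862·(-2.56,4.93) = (-2.2633,4.7023)
  v3: (1-0.862)·(-2.3,3.39) + 0.862·(-5.3,4.8) = (-4.8860,4.6054)
  v4: (1-0.862)·(-4.45,-0.81) + 0.862·(-7.96,-1.3) = (-7.4756,-1.2324)
  v5: (1-0.862)·(-1.78,-4.58) + 0.862·(-3.06,-3.14) = (-2.8834,-3.3387)
  v6: (1-0.862)·(3.05,-2.85) + 0.862·(2.24,-4.08) = (2.3518,-3.9103)
  v7: (1-0.862)·(4.07,-0.6) + 0.862·(4.41,-1.13) = (4.3631,-1.0569)
Shoelace sum Σ(x_i·y_{i+1} − x_{i+1}·y_i):
  i=1: 2.3914·4.7023 − -2.2633·4.4498 = +21.3162 (running +21.3162)
  i=2: -2.2633·4.6054 − -4.8860·4.7023 = +12.5520 (running +33.8682)
  i=3: -4.8860·-1.2324 − -7.4756·4.6054 = +40.4498 (running +74.3180)
  i=4: -7.4756·-3.3387 − -2.8834·-1.2324 = +21.4056 (running +95.7236)
  i=5: -2.8834·-3.9103 − 2.3518·-3.3387 = +19.1266 (running +114.8502)
  i=6: 2.3518·-1.0569 − 4.3631·-3.9103 = +14.5753 (running +129.4255)
  i=7: 4.3631·4.4498 − 2.3914·-1.0569 = +21.9423 (running +151.3678)
Area = |Σ|/2 = |151.3678|/2 = 75.6839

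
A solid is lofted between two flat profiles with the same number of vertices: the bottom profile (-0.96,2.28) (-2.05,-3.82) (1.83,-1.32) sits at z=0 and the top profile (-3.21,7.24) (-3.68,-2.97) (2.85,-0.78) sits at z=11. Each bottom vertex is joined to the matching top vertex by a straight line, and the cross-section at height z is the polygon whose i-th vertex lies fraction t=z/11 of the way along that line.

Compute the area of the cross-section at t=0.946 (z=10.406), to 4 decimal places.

Area at t=0.946: 31.3408

Cross-section at t=0.946: each vertex is (1-t)·p0[i] + t·p1[i].
  v1: (1-0.946)·(-0.96,2.28) + 0.946·(-3.21,7.24) = (-3.0885,6.9722)
  v2: (1-0.946)·(-2.05,-3.82) + 0.946·(-3.68,-2.97) = (-3.5920,-3.0159)
  v3: (1-0.946)·(1.83,-1.32) + 0.946·(2.85,-0.78) = (2.7949,-0.8092)
Shoelace sum Σ(x_i·y_{i+1} − x_{i+1}·y_i):
  i=1: -3.0885·-3.0159 − -3.5920·6.9722 = +34.3585 (running +34.3585)
  i=2: -3.5920·-0.8092 − 2.7949·-3.0159 = +11.3357 (running +45.6942)
  i=3: 2.7949·6.9722 − -3.0885·-0.8092 = +16.9875 (running +62.6817)
Area = |Σ|/2 = |62.6817|/2 = 31.3408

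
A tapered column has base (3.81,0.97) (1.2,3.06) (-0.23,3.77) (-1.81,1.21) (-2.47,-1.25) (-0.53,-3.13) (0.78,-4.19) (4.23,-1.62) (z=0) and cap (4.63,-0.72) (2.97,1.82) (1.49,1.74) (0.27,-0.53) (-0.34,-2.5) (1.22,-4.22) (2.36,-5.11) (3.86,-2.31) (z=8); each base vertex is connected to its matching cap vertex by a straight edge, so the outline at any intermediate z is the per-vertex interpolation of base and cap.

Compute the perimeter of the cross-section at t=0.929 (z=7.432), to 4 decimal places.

Perimeter at t=0.929: 18.0648

Cross-section at t=0.929: each vertex is (1-t)·p0[i] + t·p1[i].
  v1: (1-0.929)·(3.81,0.97) + 0.929·(4.63,-0.72) = (4.5718,-0.6000)
  v2: (1-0.929)·(1.2,3.06) + 0.929·(2.97,1.82) = (2.8443,1.9080)
  v3: (1-0.929)·(-0.23,3.77) + 0.929·(1.49,1.74) = (1.3679,1.8841)
  v4: (1-0.929)·(-1.81,1.21) + 0.929·(0.27,-0.53) = (0.1223,-0.4065)
  v5: (1-0.929)·(-2.47,-1.25) + 0.929·(-0.34,-2.5) = (-0.4912,-2.4113)
  v6: (1-0.929)·(-0.53,-3.13) + 0.929·(1.22,-4.22) = (1.0958,-4.1426)
  v7: (1-0.929)·(0.78,-4.19) + 0.929·(2.36,-5.11) = (2.2478,-5.0447)
  v8: (1-0.929)·(4.23,-1.62) + 0.929·(3.86,-2.31) = (3.8863,-2.2610)
Perimeter = Σ |v_{i+1} − v_i|:
  edge 1→2: √(-1.7274² + 2.5080²) = 3.0454 (running 3.0454)
  edge 2→3: √(-1.4765² + -0.0239²) = 1.4766 (running 4.5220)
  edge 3→4: √(-1.2456² + -2.2906²) = 2.6073 (running 7.1294)
  edge 4→5: √(-0.6136² + -2.0048²) = 2.0966 (running 9.2259)
  edge 5→6: √(1.5870² + -1.7314²) = 2.3486 (running 11.5746)
  edge 6→7: √(1.1521² + -0.9021²) = 1.4632 (running 13.0378)
  edge 7→8: √(1.6384² + 2.7837²) = 3.2301 (running 16.2679)
  edge 8→1: √(0.6855² + 1.6610²) = 1.7969 (running 18.0648)
Perimeter = 18.0648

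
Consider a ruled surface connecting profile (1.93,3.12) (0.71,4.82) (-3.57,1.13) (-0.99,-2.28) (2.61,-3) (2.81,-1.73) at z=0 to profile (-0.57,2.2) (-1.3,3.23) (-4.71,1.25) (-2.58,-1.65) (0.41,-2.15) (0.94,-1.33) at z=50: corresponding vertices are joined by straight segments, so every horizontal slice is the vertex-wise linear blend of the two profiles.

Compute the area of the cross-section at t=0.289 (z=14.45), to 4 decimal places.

Cross-section at t=0.289: each vertex is (1-t)·p0[i] + t·p1[i].
  v1: (1-0.289)·(1.93,3.12) + 0.289·(-0.57,2.2) = (1.2075,2.8541)
  v2: (1-0.289)·(0.71,4.82) + 0.289·(-1.3,3.23) = (0.1291,4.3605)
  v3: (1-0.289)·(-3.57,1.13) + 0.289·(-4.71,1.25) = (-3.8995,1.1647)
  v4: (1-0.289)·(-0.99,-2.28) + 0.289·(-2.58,-1.65) = (-1.4495,-2.0979)
  v5: (1-0.289)·(2.61,-3) + 0.289·(0.41,-2.15) = (1.9742,-2.7544)
  v6: (1-0.289)·(2.81,-1.73) + 0.289·(0.94,-1.33) = (2.2696,-1.6144)
Shoelace sum Σ(x_i·y_{i+1} − x_{i+1}·y_i):
  i=1: 1.2075·4.3605 − 0.1291·2.8541 = +4.8968 (running +4.8968)
  i=2: 0.1291·1.1647 − -3.8995·4.3605 = +17.1539 (running +22.0507)
  i=3: -3.8995·-2.0979 − -1.4495·1.1647 = +9.8690 (running +31.9197)
  i=4: -1.4495·-2.7544 − 1.9742·-2.0979 = +8.1342 (running +40.0539)
  i=5: 1.9742·-1.6144 − 2.2696·-2.7544 = +3.0640 (running +43.1180)
  i=6: 2.2696·2.8541 − 1.2075·-1.6144 = +8.4270 (running +51.5450)
Area = |Σ|/2 = |51.5450|/2 = 25.7725

Area at t=0.289: 25.7725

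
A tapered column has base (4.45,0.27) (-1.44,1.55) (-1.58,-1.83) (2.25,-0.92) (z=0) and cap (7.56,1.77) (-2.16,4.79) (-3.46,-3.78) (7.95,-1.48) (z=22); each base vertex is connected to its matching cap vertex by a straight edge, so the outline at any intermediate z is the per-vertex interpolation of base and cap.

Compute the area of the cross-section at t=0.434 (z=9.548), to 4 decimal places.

Area at t=0.434: 28.5283

Cross-section at t=0.434: each vertex is (1-t)·p0[i] + t·p1[i].
  v1: (1-0.434)·(4.45,0.27) + 0.434·(7.56,1.77) = (5.7997,0.9210)
  v2: (1-0.434)·(-1.44,1.55) + 0.434·(-2.16,4.79) = (-1.7525,2.9562)
  v3: (1-0.434)·(-1.58,-1.83) + 0.434·(-3.46,-3.78) = (-2.3959,-2.6763)
  v4: (1-0.434)·(2.25,-0.92) + 0.434·(7.95,-1.48) = (4.7238,-1.1630)
Shoelace sum Σ(x_i·y_{i+1} − x_{i+1}·y_i):
  i=1: 5.7997·2.9562 − -1.7525·0.9210 = +18.7590 (running +18.7590)
  i=2: -1.7525·-2.6763 − -2.3959·2.9562 = +11.7729 (running +30.5319)
  i=3: -2.3959·-1.1630 − 4.7238·-2.6763 = +15.4289 (running +45.9607)
  i=4: 4.7238·0.9210 − 5.7997·-1.1630 = +11.0959 (running +57.0567)
Area = |Σ|/2 = |57.0567|/2 = 28.5283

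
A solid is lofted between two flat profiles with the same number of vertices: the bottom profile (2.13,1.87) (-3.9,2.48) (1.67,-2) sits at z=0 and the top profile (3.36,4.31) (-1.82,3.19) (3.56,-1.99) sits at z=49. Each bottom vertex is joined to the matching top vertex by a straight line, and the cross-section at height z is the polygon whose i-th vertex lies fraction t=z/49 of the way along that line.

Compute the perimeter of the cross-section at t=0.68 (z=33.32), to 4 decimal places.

Cross-section at t=0.68: each vertex is (1-t)·p0[i] + t·p1[i].
  v1: (1-0.68)·(2.13,1.87) + 0.68·(3.36,4.31) = (2.9664,3.5292)
  v2: (1-0.68)·(-3.9,2.48) + 0.68·(-1.82,3.19) = (-2.4856,2.9628)
  v3: (1-0.68)·(1.67,-2) + 0.68·(3.56,-1.99) = (2.9552,-1.9932)
Perimeter = Σ |v_{i+1} − v_i|:
  edge 1→2: √(-5.4520² + -0.5664²) = 5.4813 (running 5.4813)
  edge 2→3: √(5.4408² + -4.9560²) = 7.3596 (running 12.8410)
  edge 3→1: √(0.0112² + 5.5224²) = 5.5224 (running 18.3634)
Perimeter = 18.3634

Perimeter at t=0.68: 18.3634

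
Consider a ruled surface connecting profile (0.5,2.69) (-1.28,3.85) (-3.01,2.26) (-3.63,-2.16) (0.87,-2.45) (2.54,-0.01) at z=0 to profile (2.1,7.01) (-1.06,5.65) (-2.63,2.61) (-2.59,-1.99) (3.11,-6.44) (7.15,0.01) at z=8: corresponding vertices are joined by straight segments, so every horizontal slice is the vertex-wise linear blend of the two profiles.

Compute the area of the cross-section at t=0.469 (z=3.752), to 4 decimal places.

Cross-section at t=0.469: each vertex is (1-t)·p0[i] + t·p1[i].
  v1: (1-0.469)·(0.5,2.69) + 0.469·(2.1,7.01) = (1.2504,4.7161)
  v2: (1-0.469)·(-1.28,3.85) + 0.469·(-1.06,5.65) = (-1.1768,4.6942)
  v3: (1-0.469)·(-3.01,2.26) + 0.469·(-2.63,2.61) = (-2.8318,2.4242)
  v4: (1-0.469)·(-3.63,-2.16) + 0.469·(-2.59,-1.99) = (-3.1422,-2.0803)
  v5: (1-0.469)·(0.87,-2.45) + 0.469·(3.11,-6.44) = (1.9206,-4.3213)
  v6: (1-0.469)·(2.54,-0.01) + 0.469·(7.15,0.01) = (4.7021,-0.0006)
Shoelace sum Σ(x_i·y_{i+1} − x_{i+1}·y_i):
  i=1: 1.2504·4.6942 − -1.1768·4.7161 = +11.4196 (running +11.4196)
  i=2: -1.1768·2.4242 − -2.8318·4.6942 = +10.4402 (running +21.8598)
  i=3: -2.8318·-2.0803 − -3.1422·2.4242 = +13.5081 (running +35.3679)
  i=4: -3.1422·-4.3213 − 1.9206·-2.0803 = +17.5739 (running +52.9418)
  i=5: 1.9206·-0.0006 − 4.7021·-4.3213 = +20.3180 (running +73.2598)
  i=6: 4.7021·4.7161 − 1.2504·-0.0006 = +22.1762 (running +95.4360)
Area = |Σ|/2 = |95.4360|/2 = 47.7180

Area at t=0.469: 47.7180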